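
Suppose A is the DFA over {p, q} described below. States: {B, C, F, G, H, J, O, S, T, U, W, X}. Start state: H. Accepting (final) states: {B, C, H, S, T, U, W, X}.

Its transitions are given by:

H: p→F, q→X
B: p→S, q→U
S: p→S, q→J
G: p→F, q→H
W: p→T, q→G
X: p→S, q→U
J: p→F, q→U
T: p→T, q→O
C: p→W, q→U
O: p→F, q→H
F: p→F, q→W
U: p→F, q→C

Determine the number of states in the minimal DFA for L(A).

5

States {B} cannot be reached from the start state, so discard them.
Initial partition by acceptance: {C,H,S,T,U,W,X} | {F,G,J,O}.
On input p, block {C,H,S,T,U,W,X} splits into {C,S,T,W,X} and {H,U}.
Split {C,S,T,W,X} by δ(·,q) → {S,T,W} and {C,X}.
Split {F,G,J,O} by δ(·,q) → {G,J,O} and {F}.
The partition is now stable with 5 blocks: {S,T,W} | {G,J,O} | {H,U} | {C,X} | {F}.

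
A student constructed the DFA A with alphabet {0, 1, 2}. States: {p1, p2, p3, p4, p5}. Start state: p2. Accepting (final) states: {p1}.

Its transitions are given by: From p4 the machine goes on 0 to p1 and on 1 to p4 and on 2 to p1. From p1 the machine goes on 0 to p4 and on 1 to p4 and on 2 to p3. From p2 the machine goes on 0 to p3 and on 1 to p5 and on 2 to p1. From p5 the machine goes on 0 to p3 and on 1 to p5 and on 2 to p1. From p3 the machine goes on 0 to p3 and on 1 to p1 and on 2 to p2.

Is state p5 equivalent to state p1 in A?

P0 = {p1} | {p2,p3,p4,p5}.
On input 0, block {p2,p3,p4,p5} splits into {p2,p3,p5} and {p4}.
Refine {p2,p3,p5} on symbol 1: members go to different blocks, giving {p2,p5} and {p3}.
Stable partition: {p1} | {p2,p5} | {p4} | {p3} — 4 equivalence classes.
p5 and p1 end up in different blocks, so they are distinguishable. For instance, the string 'ε' is accepted from only p1.

No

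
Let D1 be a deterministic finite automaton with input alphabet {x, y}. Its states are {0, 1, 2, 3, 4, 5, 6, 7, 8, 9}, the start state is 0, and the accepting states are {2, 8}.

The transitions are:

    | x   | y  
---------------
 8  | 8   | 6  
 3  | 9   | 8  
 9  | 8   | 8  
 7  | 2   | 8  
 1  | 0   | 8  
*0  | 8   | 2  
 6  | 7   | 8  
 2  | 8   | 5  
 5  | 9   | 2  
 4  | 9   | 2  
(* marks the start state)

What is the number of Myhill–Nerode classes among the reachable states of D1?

3

States {1,3,4} cannot be reached from the start state, so discard them.
Start with accepting vs non-accepting: {2,8} | {0,5,6,7,9}.
Split {0,5,6,7,9} by δ(·,x) → {0,7,9} and {5,6}.
Stable partition: {2,8} | {0,7,9} | {5,6} — 3 equivalence classes.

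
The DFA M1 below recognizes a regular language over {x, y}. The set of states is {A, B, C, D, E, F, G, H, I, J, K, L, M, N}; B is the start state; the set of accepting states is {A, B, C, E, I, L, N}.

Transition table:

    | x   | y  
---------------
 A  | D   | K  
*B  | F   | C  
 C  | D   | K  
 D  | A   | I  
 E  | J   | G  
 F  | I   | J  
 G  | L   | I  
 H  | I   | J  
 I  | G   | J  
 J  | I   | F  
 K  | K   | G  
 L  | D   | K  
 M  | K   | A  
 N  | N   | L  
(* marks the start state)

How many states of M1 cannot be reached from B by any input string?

4

BFS from B reaches {A, B, C, D, F, G, I, J, K, L}; the 4 state(s) E, H, M, N are never visited.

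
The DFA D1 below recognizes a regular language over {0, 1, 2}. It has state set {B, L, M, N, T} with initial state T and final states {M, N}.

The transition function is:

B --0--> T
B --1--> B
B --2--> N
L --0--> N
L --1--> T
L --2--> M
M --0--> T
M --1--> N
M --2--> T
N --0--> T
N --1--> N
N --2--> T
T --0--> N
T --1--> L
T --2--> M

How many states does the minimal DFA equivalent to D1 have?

First remove the unreachable states {B}; 4 states remain.
Start with accepting vs non-accepting: {M,N} | {L,T}.
The partition is now stable with 2 blocks: {M,N} | {L,T}.

2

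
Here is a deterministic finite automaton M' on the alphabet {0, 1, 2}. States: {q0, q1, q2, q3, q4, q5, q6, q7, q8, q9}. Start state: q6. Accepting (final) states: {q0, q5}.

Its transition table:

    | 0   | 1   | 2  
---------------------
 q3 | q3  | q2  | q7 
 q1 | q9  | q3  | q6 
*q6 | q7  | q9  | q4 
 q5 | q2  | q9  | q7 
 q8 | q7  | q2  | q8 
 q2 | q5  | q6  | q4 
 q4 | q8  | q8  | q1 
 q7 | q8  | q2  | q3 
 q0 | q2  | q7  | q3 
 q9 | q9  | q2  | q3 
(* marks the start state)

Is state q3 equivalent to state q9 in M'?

States {q0} cannot be reached from the start state, so discard them.
Start with accepting vs non-accepting: {q5} | {q1,q2,q3,q4,q6,q7,q8,q9}.
Refine {q1,q2,q3,q4,q6,q7,q8,q9} on symbol 0: members go to different blocks, giving {q1,q3,q4,q6,q7,q8,q9} and {q2}.
Refine {q1,q3,q4,q6,q7,q8,q9} on symbol 1: members go to different blocks, giving {q3,q7,q8,q9} and {q1,q4,q6}.
No further refinement is possible. Final partition (4 blocks): {q5} | {q3,q7,q8,q9} | {q2} | {q1,q4,q6}.
q3 and q9 lie in the same block of the stable partition, so they are equivalent — no string distinguishes them.

Yes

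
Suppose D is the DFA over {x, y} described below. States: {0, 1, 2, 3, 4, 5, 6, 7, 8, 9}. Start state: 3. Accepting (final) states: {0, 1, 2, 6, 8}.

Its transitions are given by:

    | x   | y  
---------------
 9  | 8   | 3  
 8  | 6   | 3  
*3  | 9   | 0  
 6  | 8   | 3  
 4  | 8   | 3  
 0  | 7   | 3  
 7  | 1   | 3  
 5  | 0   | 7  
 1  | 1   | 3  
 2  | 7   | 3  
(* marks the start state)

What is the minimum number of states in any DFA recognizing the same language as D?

4

First remove the unreachable states {2,4,5}; 7 states remain.
P0 = {0,1,6,8} | {3,7,9}.
Split {0,1,6,8} by δ(·,x) → {1,6,8} and {0}.
On input x, block {3,7,9} splits into {7,9} and {3}.
The partition is now stable with 4 blocks: {1,6,8} | {7,9} | {0} | {3}.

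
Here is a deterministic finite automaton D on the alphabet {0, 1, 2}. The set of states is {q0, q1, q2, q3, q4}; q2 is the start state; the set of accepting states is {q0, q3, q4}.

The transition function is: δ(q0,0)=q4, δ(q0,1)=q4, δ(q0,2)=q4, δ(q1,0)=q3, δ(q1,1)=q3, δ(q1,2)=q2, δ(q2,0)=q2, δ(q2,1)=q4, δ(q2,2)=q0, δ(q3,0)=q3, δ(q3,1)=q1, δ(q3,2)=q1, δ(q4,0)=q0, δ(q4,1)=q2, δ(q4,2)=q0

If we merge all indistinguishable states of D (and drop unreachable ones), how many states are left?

States {q1,q3} cannot be reached from the start state, so discard them.
P0 = {q0,q4} | {q2}.
Refine {q0,q4} on symbol 1: members go to different blocks, giving {q0} and {q4}.
No further refinement is possible. Final partition (3 blocks): {q0} | {q2} | {q4}.

3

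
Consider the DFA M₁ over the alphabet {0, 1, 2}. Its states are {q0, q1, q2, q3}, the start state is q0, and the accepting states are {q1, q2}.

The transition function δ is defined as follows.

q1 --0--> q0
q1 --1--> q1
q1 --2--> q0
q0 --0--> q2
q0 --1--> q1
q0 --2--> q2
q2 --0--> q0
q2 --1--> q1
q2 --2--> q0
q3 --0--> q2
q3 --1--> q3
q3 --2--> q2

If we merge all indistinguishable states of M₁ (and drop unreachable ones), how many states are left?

First remove the unreachable states {q3}; 3 states remain.
Start with accepting vs non-accepting: {q1,q2} | {q0}.
Stable partition: {q1,q2} | {q0} — 2 equivalence classes.

2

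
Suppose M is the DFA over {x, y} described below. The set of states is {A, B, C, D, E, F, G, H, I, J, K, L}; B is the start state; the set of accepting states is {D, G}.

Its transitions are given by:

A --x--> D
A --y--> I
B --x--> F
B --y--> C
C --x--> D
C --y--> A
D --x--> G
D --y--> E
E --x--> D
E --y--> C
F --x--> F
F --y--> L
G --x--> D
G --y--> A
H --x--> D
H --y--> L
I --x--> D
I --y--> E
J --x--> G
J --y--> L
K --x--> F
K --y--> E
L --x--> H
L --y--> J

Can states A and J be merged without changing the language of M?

First remove the unreachable states {K}; 11 states remain.
Initial partition by acceptance: {D,G} | {A,B,C,E,F,H,I,J,L}.
Split {A,B,C,E,F,H,I,J,L} by δ(·,x) → {A,C,E,H,I,J} and {B,F,L}.
Refine {A,C,E,H,I,J} on symbol y: members go to different blocks, giving {A,C,E,I} and {H,J}.
Split {B,F,L} by δ(·,x) → {B,F} and {L}.
On input y, block {B,F} splits into {B} and {F}.
No further refinement is possible. Final partition (6 blocks): {D,G} | {A,C,E,I} | {B} | {H,J} | {L} | {F}.
A and J end up in different blocks, so they are distinguishable. For instance, the string 'yx' is accepted from only A.

No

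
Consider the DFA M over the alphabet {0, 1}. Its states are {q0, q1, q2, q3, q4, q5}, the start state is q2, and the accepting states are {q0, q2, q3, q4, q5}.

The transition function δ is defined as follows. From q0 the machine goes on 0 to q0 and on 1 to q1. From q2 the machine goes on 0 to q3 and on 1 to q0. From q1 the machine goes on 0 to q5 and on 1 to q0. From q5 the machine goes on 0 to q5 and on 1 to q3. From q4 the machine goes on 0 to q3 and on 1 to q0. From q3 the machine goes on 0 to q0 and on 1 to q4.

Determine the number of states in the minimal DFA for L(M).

5

All states are reachable from the start state.
P0 = {q0,q2,q3,q4,q5} | {q1}.
On input 1, block {q0,q2,q3,q4,q5} splits into {q2,q3,q4,q5} and {q0}.
Refine {q2,q3,q4,q5} on symbol 0: members go to different blocks, giving {q2,q4,q5} and {q3}.
Split {q2,q4,q5} by δ(·,0) → {q2,q4} and {q5}.
The partition is now stable with 5 blocks: {q2,q4} | {q1} | {q0} | {q3} | {q5}.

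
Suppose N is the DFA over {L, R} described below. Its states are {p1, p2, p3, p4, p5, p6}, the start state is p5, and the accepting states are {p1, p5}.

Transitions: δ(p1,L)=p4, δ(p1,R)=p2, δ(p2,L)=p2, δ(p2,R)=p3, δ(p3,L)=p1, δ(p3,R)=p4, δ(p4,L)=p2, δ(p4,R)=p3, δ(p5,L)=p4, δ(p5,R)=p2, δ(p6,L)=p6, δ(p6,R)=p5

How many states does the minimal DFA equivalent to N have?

First remove the unreachable states {p6}; 5 states remain.
P0 = {p1,p5} | {p2,p3,p4}.
On input L, block {p2,p3,p4} splits into {p2,p4} and {p3}.
The partition is now stable with 3 blocks: {p1,p5} | {p2,p4} | {p3}.

3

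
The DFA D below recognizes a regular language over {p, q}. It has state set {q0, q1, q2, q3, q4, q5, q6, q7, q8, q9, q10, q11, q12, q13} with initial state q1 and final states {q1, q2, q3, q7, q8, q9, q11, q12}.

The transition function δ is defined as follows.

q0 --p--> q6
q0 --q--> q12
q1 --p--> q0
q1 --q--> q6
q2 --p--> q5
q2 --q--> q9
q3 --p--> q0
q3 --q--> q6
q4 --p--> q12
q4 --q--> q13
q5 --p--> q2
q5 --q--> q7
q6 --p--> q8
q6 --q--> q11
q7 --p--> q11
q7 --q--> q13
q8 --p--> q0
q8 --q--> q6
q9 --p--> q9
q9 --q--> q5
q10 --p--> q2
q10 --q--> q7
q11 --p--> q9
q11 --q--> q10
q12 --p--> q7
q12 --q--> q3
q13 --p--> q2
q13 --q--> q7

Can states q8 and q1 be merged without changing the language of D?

Yes

States {q4} cannot be reached from the start state, so discard them.
Initial partition by acceptance: {q1,q2,q3,q7,q8,q9,q11,q12} | {q0,q5,q6,q10,q13}.
Split {q1,q2,q3,q7,q8,q9,q11,q12} by δ(·,p) → {q1,q2,q3,q8} and {q7,q9,q11,q12}.
Refine {q1,q2,q3,q8} on symbol q: members go to different blocks, giving {q1,q3,q8} and {q2}.
Split {q0,q5,q6,q10,q13} by δ(·,p) → {q5,q10,q13} and {q0} and {q6}.
Refine {q7,q9,q11,q12} on symbol q: members go to different blocks, giving {q7,q9,q11} and {q12}.
Stable partition: {q1,q3,q8} | {q5,q10,q13} | {q7,q9,q11} | {q2} | {q0} | {q6} | {q12} — 7 equivalence classes.
q8 and q1 lie in the same block of the stable partition, so they are equivalent — no string distinguishes them.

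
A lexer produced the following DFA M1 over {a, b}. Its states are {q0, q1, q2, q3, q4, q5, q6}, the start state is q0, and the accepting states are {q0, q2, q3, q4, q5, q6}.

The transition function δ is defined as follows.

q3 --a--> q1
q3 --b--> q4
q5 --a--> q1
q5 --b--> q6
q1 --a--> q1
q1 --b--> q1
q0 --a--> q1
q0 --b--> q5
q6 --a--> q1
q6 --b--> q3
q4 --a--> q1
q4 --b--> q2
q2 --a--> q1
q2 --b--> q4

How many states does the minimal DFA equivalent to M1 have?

Initial partition by acceptance: {q0,q2,q3,q4,q5,q6} | {q1}.
No further refinement is possible. Final partition (2 blocks): {q0,q2,q3,q4,q5,q6} | {q1}.

2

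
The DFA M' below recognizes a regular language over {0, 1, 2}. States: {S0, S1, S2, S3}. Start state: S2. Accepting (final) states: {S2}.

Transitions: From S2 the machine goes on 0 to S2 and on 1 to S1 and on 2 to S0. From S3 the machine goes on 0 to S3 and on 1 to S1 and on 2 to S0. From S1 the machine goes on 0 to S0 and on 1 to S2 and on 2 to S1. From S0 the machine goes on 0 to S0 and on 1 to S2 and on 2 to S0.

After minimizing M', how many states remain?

States {S3} cannot be reached from the start state, so discard them.
P0 = {S2} | {S0,S1}.
No further refinement is possible. Final partition (2 blocks): {S2} | {S0,S1}.

2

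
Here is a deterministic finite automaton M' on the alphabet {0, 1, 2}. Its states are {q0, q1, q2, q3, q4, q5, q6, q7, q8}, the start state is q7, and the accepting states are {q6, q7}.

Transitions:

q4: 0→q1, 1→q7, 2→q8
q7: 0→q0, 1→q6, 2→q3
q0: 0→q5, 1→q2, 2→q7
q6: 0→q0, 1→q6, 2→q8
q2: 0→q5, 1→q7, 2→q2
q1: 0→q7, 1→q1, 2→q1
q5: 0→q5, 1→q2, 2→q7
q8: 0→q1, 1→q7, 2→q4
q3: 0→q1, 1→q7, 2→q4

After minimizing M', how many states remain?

5

All states are reachable from the start state.
Initial partition by acceptance: {q6,q7} | {q0,q1,q2,q3,q4,q5,q8}.
Split {q0,q1,q2,q3,q4,q5,q8} by δ(·,0) → {q0,q2,q3,q4,q5,q8} and {q1}.
Split {q0,q2,q3,q4,q5,q8} by δ(·,0) → {q0,q2,q5} and {q3,q4,q8}.
Split {q0,q2,q5} by δ(·,1) → {q0,q5} and {q2}.
The partition is now stable with 5 blocks: {q6,q7} | {q0,q5} | {q1} | {q3,q4,q8} | {q2}.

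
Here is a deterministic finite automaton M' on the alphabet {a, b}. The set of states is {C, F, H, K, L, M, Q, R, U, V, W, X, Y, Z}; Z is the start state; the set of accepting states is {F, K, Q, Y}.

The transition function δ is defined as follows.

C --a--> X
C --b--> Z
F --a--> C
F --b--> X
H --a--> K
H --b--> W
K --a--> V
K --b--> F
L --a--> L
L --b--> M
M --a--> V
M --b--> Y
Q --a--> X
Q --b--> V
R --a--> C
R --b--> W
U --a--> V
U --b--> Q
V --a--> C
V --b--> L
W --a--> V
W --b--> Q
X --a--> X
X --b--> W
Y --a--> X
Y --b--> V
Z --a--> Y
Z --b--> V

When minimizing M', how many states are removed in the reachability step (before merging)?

No path from Z leads to F, H, K, R, U; the other 9 states are all reachable.

5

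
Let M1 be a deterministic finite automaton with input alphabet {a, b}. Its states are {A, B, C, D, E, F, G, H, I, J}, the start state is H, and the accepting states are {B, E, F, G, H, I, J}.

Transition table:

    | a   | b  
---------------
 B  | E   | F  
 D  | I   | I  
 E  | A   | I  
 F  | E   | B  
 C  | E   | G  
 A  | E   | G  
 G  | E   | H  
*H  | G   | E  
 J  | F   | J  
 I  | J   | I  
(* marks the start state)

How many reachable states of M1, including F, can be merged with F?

Reachable states from the start: {A,B,E,F,G,H,I,J}. Unreachable: {C,D} — drop them.
P0 = {B,E,F,G,H,I,J} | {A}.
Split {B,E,F,G,H,I,J} by δ(·,a) → {B,F,G,H,I,J} and {E}.
Split {B,F,G,H,I,J} by δ(·,a) → {B,F,G} and {H,I,J}.
On input b, block {B,F,G} splits into {B,F} and {G}.
Refine {H,I,J} on symbol a: members go to different blocks, giving {H} and {I} and {J}.
Stable partition: {B,F} | {A} | {E} | {H} | {G} | {I} | {J} — 7 equivalence classes.
State F belongs to the block {B,F}, which has 2 states.

2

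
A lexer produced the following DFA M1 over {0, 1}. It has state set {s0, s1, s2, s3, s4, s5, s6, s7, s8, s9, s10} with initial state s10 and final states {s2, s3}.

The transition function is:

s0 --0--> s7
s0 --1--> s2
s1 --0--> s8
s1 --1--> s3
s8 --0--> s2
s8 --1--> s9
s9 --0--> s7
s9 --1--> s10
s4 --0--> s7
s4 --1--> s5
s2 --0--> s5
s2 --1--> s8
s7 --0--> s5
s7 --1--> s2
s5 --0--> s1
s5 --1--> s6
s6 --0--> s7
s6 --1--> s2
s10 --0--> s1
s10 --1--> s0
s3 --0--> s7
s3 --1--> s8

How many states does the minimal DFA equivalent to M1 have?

8

States {s4} cannot be reached from the start state, so discard them.
Start with accepting vs non-accepting: {s2,s3} | {s0,s1,s5,s6,s7,s8,s9,s10}.
On input 0, block {s0,s1,s5,s6,s7,s8,s9,s10} splits into {s0,s1,s5,s6,s7,s9,s10} and {s8}.
On input 0, block {s0,s1,s5,s6,s7,s9,s10} splits into {s0,s5,s6,s7,s9,s10} and {s1}.
Refine {s0,s5,s6,s7,s9,s10} on symbol 0: members go to different blocks, giving {s0,s6,s7,s9} and {s5,s10}.
Split {s2,s3} by δ(·,0) → {s2} and {s3}.
Refine {s0,s6,s7,s9} on symbol 0: members go to different blocks, giving {s0,s6,s9} and {s7}.
Split {s0,s6,s9} by δ(·,1) → {s0,s6} and {s9}.
No further refinement is possible. Final partition (8 blocks): {s2} | {s0,s6} | {s8} | {s1} | {s5,s10} | {s3} | {s7} | {s9}.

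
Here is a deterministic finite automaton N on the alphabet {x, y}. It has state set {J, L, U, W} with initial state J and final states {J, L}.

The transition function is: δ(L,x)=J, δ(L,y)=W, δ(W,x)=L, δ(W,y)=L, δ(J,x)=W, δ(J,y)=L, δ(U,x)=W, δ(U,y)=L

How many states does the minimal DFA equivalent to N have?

Reachable states from the start: {J,L,W}. Unreachable: {U} — drop them.
Start with accepting vs non-accepting: {J,L} | {W}.
Refine {J,L} on symbol x: members go to different blocks, giving {J} and {L}.
The partition is now stable with 3 blocks: {J} | {W} | {L}.

3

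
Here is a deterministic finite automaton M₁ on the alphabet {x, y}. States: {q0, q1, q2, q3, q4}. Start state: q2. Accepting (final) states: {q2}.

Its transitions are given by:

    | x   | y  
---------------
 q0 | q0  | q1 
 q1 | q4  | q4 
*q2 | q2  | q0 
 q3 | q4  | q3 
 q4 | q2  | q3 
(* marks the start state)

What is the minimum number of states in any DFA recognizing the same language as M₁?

5

All states are reachable from the start state.
P0 = {q2} | {q0,q1,q3,q4}.
Refine {q0,q1,q3,q4} on symbol x: members go to different blocks, giving {q0,q1,q3} and {q4}.
Refine {q0,q1,q3} on symbol x: members go to different blocks, giving {q1,q3} and {q0}.
On input y, block {q1,q3} splits into {q1} and {q3}.
No further refinement is possible. Final partition (5 blocks): {q2} | {q1} | {q4} | {q0} | {q3}.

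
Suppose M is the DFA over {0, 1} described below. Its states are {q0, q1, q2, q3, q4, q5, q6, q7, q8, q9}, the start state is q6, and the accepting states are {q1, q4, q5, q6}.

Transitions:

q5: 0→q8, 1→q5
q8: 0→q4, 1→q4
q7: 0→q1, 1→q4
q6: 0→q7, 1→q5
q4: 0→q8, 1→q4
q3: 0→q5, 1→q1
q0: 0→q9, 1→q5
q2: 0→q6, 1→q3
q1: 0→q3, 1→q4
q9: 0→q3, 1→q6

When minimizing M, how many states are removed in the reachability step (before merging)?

3

BFS from q6 reaches {q1, q3, q4, q5, q6, q7, q8}; the 3 state(s) q0, q2, q9 are never visited.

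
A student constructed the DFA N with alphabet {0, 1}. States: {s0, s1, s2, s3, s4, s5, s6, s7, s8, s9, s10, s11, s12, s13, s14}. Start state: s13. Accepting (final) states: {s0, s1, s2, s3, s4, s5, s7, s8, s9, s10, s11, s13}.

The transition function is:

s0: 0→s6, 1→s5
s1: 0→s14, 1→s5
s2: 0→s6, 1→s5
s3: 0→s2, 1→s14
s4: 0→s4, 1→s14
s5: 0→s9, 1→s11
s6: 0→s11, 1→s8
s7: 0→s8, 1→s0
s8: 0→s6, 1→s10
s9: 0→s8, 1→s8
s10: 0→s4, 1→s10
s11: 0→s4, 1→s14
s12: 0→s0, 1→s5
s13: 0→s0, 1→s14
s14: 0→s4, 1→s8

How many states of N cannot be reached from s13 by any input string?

5

Starting at s13 and following transitions, the reachable set is {s0, s4, s5, s6, s8, s9, s10, s11, s13, s14}. That leaves s1, s2, s3, s7, s12 unreachable — 5 in total.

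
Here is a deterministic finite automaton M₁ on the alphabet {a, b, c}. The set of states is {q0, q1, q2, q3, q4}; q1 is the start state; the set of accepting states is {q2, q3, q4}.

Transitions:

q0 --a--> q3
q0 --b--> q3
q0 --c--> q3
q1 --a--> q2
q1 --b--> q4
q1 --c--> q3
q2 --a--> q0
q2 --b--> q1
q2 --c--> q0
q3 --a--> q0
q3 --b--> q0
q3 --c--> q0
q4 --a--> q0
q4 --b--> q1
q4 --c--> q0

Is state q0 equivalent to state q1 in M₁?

P0 = {q2,q3,q4} | {q0,q1}.
Stable partition: {q2,q3,q4} | {q0,q1} — 2 equivalence classes.
q0 and q1 lie in the same block of the stable partition, so they are equivalent — no string distinguishes them.

Yes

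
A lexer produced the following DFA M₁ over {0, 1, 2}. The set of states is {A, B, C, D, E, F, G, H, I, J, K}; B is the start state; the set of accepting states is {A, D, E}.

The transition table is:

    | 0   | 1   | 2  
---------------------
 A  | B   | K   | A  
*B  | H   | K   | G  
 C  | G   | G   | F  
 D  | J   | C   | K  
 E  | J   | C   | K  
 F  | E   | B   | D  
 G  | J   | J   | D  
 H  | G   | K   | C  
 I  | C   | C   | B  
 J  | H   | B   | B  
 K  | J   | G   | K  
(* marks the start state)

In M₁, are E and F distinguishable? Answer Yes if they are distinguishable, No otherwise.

Yes

Reachable states from the start: {B,C,D,E,F,G,H,J,K}. Unreachable: {A,I} — drop them.
P0 = {D,E} | {B,C,F,G,H,J,K}.
Split {B,C,F,G,H,J,K} by δ(·,0) → {B,C,G,H,J,K} and {F}.
Refine {B,C,G,H,J,K} on symbol 2: members go to different blocks, giving {B,H,J,K} and {C} and {G}.
Split {B,H,J,K} by δ(·,0) → {B,J,K} and {H}.
Split {B,J,K} by δ(·,0) → {B,J} and {K}.
Refine {B,J} on symbol 1: members go to different blocks, giving {B} and {J}.
No further refinement is possible. Final partition (8 blocks): {D,E} | {B} | {F} | {C} | {G} | {H} | {K} | {J}.
E and F end up in different blocks, so they are distinguishable. For instance, the string 'ε' is accepted from only E.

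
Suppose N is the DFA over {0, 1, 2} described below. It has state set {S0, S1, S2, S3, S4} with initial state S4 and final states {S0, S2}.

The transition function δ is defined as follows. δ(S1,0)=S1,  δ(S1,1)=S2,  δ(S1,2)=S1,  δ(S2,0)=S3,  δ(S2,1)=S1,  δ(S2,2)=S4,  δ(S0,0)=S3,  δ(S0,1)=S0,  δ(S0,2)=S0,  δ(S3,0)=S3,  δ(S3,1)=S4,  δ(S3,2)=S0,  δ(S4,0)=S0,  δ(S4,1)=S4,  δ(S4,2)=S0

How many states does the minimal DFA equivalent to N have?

3

States {S1,S2} cannot be reached from the start state, so discard them.
Initial partition by acceptance: {S0} | {S3,S4}.
Refine {S3,S4} on symbol 0: members go to different blocks, giving {S3} and {S4}.
No further refinement is possible. Final partition (3 blocks): {S0} | {S3} | {S4}.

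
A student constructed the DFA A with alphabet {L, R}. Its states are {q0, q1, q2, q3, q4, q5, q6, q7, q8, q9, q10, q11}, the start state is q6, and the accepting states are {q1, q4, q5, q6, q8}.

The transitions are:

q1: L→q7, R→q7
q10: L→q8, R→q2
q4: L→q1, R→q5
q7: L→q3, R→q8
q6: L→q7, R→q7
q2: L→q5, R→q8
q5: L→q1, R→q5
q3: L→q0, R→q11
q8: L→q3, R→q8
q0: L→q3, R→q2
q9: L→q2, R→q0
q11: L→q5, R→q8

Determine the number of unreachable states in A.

Starting at q6 and following transitions, the reachable set is {q0, q1, q2, q3, q5, q6, q7, q8, q11}. That leaves q4, q9, q10 unreachable — 3 in total.

3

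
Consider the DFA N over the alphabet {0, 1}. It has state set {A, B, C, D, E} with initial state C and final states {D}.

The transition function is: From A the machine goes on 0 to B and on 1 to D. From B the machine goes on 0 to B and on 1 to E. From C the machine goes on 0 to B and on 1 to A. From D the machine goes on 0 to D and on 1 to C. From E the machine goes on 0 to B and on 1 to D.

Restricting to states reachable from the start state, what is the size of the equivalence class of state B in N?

2

P0 = {D} | {A,B,C,E}.
On input 1, block {A,B,C,E} splits into {A,E} and {B,C}.
The partition is now stable with 3 blocks: {D} | {A,E} | {B,C}.
State B belongs to the block {B,C}, which has 2 states.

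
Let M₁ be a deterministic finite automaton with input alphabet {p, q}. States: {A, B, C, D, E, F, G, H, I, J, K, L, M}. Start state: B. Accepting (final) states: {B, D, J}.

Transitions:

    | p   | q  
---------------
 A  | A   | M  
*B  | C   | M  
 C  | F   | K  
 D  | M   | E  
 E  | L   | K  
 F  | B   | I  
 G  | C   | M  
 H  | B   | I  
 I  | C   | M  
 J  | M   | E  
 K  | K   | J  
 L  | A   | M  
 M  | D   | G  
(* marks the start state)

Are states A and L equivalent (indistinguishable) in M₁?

Yes

States {H} cannot be reached from the start state, so discard them.
P0 = {B,D,J} | {A,C,E,F,G,I,K,L,M}.
Refine {A,C,E,F,G,I,K,L,M} on symbol p: members go to different blocks, giving {A,C,E,G,I,K,L} and {F,M}.
Refine {B,D,J} on symbol p: members go to different blocks, giving {D,J} and {B}.
Split {A,C,E,G,I,K,L} by δ(·,p) → {A,E,G,I,K,L} and {C}.
On input p, block {A,E,G,I,K,L} splits into {A,E,K,L} and {G,I}.
Split {A,E,K,L} by δ(·,q) → {A,L} and {E} and {K}.
Refine {F,M} on symbol p: members go to different blocks, giving {F} and {M}.
No further refinement is possible. Final partition (9 blocks): {D,J} | {A,L} | {F} | {B} | {C} | {G,I} | {E} | {K} | {M}.
A and L lie in the same block of the stable partition, so they are equivalent — no string distinguishes them.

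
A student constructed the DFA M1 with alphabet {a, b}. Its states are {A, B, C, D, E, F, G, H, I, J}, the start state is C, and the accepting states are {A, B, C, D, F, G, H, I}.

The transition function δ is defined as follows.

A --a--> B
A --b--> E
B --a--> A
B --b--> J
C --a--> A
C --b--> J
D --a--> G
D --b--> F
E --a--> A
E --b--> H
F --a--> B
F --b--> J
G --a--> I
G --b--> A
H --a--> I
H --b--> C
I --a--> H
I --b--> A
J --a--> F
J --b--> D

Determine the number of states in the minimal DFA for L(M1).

3

Every state is reachable, so we keep all 10.
P0 = {A,B,C,D,F,G,H,I} | {E,J}.
On input b, block {A,B,C,D,F,G,H,I} splits into {A,B,C,F} and {D,G,H,I}.
Stable partition: {A,B,C,F} | {E,J} | {D,G,H,I} — 3 equivalence classes.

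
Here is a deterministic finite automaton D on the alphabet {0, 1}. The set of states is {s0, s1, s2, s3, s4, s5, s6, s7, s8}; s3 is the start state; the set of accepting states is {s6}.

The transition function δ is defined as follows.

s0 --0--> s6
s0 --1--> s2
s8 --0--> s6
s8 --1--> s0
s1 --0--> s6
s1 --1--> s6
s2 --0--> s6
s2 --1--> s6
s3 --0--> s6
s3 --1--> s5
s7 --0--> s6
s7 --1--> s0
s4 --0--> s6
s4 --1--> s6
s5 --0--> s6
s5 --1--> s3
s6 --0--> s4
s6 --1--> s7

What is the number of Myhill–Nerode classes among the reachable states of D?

5

First remove the unreachable states {s1,s8}; 7 states remain.
Initial partition by acceptance: {s6} | {s0,s2,s3,s4,s5,s7}.
Split {s0,s2,s3,s4,s5,s7} by δ(·,1) → {s0,s3,s5,s7} and {s2,s4}.
On input 1, block {s0,s3,s5,s7} splits into {s3,s5,s7} and {s0}.
Refine {s3,s5,s7} on symbol 1: members go to different blocks, giving {s3,s5} and {s7}.
Stable partition: {s6} | {s3,s5} | {s2,s4} | {s0} | {s7} — 5 equivalence classes.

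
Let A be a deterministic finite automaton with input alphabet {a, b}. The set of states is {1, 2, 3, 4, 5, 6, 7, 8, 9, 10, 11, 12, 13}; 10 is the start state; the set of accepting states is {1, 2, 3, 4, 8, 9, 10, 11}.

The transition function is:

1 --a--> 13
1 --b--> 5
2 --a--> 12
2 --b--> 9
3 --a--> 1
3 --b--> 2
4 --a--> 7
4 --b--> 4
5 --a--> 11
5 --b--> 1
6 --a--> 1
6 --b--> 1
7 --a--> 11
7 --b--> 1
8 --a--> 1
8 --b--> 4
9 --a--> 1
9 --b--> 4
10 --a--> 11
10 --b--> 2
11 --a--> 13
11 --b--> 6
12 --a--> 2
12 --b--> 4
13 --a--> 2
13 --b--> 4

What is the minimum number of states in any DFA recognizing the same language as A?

States {3,8} cannot be reached from the start state, so discard them.
Start with accepting vs non-accepting: {1,2,4,9,10,11} | {5,6,7,12,13}.
On input a, block {1,2,4,9,10,11} splits into {1,2,4,11} and {9,10}.
Refine {1,2,4,11} on symbol b: members go to different blocks, giving {1,11} and {2} and {4}.
Refine {5,6,7,12,13} on symbol a: members go to different blocks, giving {5,6,7} and {12,13}.
Split {9,10} by δ(·,b) → {9} and {10}.
The partition is now stable with 7 blocks: {1,11} | {5,6,7} | {9} | {2} | {4} | {12,13} | {10}.

7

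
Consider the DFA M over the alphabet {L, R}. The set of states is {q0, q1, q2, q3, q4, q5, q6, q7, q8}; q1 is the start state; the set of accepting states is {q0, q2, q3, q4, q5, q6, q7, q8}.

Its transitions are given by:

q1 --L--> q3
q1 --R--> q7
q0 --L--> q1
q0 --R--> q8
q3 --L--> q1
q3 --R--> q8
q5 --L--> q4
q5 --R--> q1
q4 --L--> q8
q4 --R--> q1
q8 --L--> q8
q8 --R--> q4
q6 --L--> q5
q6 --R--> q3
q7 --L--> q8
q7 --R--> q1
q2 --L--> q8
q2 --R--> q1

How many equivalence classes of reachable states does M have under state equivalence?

4

States {q0,q2,q5,q6} cannot be reached from the start state, so discard them.
Initial partition by acceptance: {q3,q4,q7,q8} | {q1}.
Split {q3,q4,q7,q8} by δ(·,L) → {q4,q7,q8} and {q3}.
Refine {q4,q7,q8} on symbol R: members go to different blocks, giving {q4,q7} and {q8}.
No further refinement is possible. Final partition (4 blocks): {q4,q7} | {q1} | {q3} | {q8}.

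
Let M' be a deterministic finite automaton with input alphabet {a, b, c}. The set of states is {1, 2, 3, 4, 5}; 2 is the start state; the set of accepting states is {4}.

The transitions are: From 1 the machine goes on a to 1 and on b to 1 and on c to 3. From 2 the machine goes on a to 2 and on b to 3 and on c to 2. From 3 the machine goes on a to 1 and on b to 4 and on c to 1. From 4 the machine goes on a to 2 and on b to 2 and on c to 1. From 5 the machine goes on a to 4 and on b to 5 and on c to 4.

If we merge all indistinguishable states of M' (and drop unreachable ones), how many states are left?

4

First remove the unreachable states {5}; 4 states remain.
Start with accepting vs non-accepting: {4} | {1,2,3}.
Split {1,2,3} by δ(·,b) → {1,2} and {3}.
Refine {1,2} on symbol b: members go to different blocks, giving {1} and {2}.
No further refinement is possible. Final partition (4 blocks): {4} | {1} | {3} | {2}.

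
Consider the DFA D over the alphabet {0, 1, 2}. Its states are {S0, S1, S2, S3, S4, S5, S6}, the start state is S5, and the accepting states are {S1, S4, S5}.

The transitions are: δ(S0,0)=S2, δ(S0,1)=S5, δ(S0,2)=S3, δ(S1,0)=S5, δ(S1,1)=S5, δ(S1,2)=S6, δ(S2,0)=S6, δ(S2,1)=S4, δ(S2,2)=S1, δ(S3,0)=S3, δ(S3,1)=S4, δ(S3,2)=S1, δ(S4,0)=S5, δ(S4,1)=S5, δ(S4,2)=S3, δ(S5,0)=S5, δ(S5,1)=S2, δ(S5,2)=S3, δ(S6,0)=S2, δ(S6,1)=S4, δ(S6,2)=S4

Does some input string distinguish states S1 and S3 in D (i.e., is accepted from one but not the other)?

States {S0} cannot be reached from the start state, so discard them.
P0 = {S1,S4,S5} | {S2,S3,S6}.
Split {S1,S4,S5} by δ(·,1) → {S1,S4} and {S5}.
No further refinement is possible. Final partition (3 blocks): {S1,S4} | {S2,S3,S6} | {S5}.
S1 and S3 end up in different blocks, so they are distinguishable. For instance, the string 'ε' is accepted from only S1.

Yes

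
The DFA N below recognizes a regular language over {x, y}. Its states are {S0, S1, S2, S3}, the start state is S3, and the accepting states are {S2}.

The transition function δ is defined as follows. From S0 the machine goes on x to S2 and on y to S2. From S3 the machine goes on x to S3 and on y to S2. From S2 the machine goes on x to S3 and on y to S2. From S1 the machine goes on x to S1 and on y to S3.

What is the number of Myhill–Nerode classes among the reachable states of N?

First remove the unreachable states {S0,S1}; 2 states remain.
Start with accepting vs non-accepting: {S2} | {S3}.
No further refinement is possible. Final partition (2 blocks): {S2} | {S3}.

2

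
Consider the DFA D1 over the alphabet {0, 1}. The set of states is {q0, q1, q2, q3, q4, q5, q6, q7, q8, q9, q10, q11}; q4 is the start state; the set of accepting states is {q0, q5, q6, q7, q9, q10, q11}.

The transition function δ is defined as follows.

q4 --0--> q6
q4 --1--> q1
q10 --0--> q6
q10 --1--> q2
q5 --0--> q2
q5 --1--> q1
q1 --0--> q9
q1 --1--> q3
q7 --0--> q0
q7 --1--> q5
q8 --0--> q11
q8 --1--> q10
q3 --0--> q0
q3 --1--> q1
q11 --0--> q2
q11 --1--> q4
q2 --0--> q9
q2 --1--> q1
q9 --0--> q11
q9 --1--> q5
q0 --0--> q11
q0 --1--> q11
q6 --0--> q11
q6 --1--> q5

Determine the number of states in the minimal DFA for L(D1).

3

First remove the unreachable states {q7,q8,q10}; 9 states remain.
P0 = {q0,q5,q6,q9,q11} | {q1,q2,q3,q4}.
On input 0, block {q0,q5,q6,q9,q11} splits into {q0,q6,q9} and {q5,q11}.
Stable partition: {q0,q6,q9} | {q1,q2,q3,q4} | {q5,q11} — 3 equivalence classes.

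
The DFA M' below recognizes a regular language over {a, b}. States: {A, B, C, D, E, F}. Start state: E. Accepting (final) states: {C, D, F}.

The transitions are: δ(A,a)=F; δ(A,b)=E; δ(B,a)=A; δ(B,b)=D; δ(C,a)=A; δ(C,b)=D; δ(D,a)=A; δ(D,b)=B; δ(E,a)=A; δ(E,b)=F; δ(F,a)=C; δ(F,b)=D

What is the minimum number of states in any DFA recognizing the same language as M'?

Initial partition by acceptance: {C,D,F} | {A,B,E}.
Split {C,D,F} by δ(·,a) → {C,D} and {F}.
Refine {C,D} on symbol b: members go to different blocks, giving {C} and {D}.
Split {A,B,E} by δ(·,a) → {B,E} and {A}.
Split {B,E} by δ(·,b) → {B} and {E}.
No further refinement is possible. Final partition (6 blocks): {C} | {B} | {F} | {D} | {A} | {E}.

6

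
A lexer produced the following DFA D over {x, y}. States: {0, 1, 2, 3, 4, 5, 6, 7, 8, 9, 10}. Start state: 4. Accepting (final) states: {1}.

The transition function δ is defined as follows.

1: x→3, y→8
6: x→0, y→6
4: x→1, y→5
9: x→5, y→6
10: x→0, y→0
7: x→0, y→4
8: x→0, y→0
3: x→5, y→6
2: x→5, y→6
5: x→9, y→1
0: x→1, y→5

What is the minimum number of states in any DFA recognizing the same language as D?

First remove the unreachable states {2,7,10}; 8 states remain.
P0 = {1} | {0,3,4,5,6,8,9}.
Split {0,3,4,5,6,8,9} by δ(·,x) → {3,5,6,8,9} and {0,4}.
On input x, block {3,5,6,8,9} splits into {3,5,9} and {6,8}.
Refine {3,5,9} on symbol y: members go to different blocks, giving {3,9} and {5}.
Split {6,8} by δ(·,y) → {6} and {8}.
No further refinement is possible. Final partition (6 blocks): {1} | {3,9} | {0,4} | {6} | {5} | {8}.

6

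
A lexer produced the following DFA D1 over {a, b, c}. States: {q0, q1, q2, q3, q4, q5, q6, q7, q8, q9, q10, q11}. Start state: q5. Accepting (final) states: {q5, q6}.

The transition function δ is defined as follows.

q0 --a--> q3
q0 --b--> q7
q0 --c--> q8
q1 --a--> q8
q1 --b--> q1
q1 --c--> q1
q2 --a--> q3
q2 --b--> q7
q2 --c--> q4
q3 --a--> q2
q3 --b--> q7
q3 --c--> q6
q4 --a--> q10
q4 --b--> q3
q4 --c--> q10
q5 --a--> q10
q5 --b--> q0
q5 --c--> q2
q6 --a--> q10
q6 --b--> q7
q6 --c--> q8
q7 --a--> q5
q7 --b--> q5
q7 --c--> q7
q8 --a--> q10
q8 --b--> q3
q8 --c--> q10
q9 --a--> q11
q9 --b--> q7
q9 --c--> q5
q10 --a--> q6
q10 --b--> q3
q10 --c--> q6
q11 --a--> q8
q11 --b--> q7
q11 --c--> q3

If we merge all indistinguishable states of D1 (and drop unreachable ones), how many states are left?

7

States {q1,q9,q11} cannot be reached from the start state, so discard them.
Initial partition by acceptance: {q5,q6} | {q0,q2,q3,q4,q7,q8,q10}.
Refine {q0,q2,q3,q4,q7,q8,q10} on symbol a: members go to different blocks, giving {q0,q2,q3,q4,q8} and {q7,q10}.
Refine {q5,q6} on symbol b: members go to different blocks, giving {q5} and {q6}.
Refine {q0,q2,q3,q4,q8} on symbol a: members go to different blocks, giving {q0,q2,q3} and {q4,q8}.
Refine {q0,q2,q3} on symbol c: members go to different blocks, giving {q0,q2} and {q3}.
Refine {q7,q10} on symbol a: members go to different blocks, giving {q7} and {q10}.
Stable partition: {q5} | {q0,q2} | {q7} | {q6} | {q4,q8} | {q3} | {q10} — 7 equivalence classes.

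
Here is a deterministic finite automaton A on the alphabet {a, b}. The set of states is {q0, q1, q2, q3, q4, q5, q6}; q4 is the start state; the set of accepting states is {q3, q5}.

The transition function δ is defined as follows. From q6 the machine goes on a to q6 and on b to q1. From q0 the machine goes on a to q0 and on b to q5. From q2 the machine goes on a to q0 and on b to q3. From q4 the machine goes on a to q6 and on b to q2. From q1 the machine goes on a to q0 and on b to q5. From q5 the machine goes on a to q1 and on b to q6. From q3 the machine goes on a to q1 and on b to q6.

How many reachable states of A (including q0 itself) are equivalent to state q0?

3

All states are reachable from the start state.
Initial partition by acceptance: {q3,q5} | {q0,q1,q2,q4,q6}.
On input b, block {q0,q1,q2,q4,q6} splits into {q0,q1,q2} and {q4,q6}.
No further refinement is possible. Final partition (3 blocks): {q3,q5} | {q0,q1,q2} | {q4,q6}.
State q0 belongs to the block {q0,q1,q2}, which has 3 states.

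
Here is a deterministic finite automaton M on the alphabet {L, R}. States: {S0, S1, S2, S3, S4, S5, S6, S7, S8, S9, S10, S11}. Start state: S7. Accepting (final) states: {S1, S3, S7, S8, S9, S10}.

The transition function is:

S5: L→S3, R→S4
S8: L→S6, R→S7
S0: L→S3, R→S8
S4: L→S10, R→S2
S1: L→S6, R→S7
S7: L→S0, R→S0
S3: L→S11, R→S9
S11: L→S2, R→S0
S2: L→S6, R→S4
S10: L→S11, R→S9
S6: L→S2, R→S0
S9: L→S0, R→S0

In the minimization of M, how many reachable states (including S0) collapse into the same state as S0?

First remove the unreachable states {S1,S5}; 10 states remain.
Initial partition by acceptance: {S3,S7,S8,S9,S10} | {S0,S2,S4,S6,S11}.
Refine {S3,S7,S8,S9,S10} on symbol R: members go to different blocks, giving {S3,S8,S10} and {S7,S9}.
On input L, block {S0,S2,S4,S6,S11} splits into {S2,S6,S11} and {S0,S4}.
Refine {S0,S4} on symbol R: members go to different blocks, giving {S0} and {S4}.
Refine {S2,S6,S11} on symbol R: members go to different blocks, giving {S6,S11} and {S2}.
The partition is now stable with 6 blocks: {S3,S8,S10} | {S6,S11} | {S7,S9} | {S0} | {S4} | {S2}.
State S0 belongs to the block {S0}, which has 1 states.

1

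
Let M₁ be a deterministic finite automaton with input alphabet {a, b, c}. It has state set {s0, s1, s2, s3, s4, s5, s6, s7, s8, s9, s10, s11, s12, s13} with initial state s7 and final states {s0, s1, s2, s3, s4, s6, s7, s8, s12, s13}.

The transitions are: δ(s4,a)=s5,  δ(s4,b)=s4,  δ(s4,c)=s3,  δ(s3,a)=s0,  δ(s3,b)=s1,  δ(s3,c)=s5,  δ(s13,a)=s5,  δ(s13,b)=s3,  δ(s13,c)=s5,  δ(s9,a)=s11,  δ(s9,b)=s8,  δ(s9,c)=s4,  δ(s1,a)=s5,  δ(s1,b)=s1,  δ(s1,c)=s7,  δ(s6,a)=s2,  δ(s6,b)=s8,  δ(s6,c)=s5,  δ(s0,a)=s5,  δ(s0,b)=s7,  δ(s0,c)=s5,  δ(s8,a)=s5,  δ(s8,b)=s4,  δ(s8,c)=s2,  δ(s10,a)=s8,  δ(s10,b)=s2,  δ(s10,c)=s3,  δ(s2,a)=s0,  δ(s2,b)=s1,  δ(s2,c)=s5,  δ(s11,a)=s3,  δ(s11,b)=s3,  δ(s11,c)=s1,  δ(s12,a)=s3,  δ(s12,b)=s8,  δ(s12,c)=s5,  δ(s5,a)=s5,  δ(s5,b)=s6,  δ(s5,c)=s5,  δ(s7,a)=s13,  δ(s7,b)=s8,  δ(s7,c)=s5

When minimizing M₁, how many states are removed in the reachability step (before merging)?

No path from s7 leads to s9, s10, s11, s12; the other 10 states are all reachable.

4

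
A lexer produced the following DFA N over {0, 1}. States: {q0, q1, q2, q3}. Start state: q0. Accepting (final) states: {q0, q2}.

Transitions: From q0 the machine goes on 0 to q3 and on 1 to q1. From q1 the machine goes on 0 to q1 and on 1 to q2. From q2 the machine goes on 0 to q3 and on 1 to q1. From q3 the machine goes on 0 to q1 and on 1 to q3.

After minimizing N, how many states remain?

All states are reachable from the start state.
P0 = {q0,q2} | {q1,q3}.
Refine {q1,q3} on symbol 1: members go to different blocks, giving {q1} and {q3}.
The partition is now stable with 3 blocks: {q0,q2} | {q1} | {q3}.

3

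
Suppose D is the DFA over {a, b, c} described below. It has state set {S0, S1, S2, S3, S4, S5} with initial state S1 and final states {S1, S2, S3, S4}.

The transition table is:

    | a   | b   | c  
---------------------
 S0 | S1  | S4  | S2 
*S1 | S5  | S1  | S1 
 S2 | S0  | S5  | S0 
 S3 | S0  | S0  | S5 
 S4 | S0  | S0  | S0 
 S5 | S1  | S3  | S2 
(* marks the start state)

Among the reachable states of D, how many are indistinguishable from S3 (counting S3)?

3

All states are reachable from the start state.
Start with accepting vs non-accepting: {S1,S2,S3,S4} | {S0,S5}.
Refine {S1,S2,S3,S4} on symbol b: members go to different blocks, giving {S2,S3,S4} and {S1}.
The partition is now stable with 3 blocks: {S2,S3,S4} | {S0,S5} | {S1}.
State S3 belongs to the block {S2,S3,S4}, which has 3 states.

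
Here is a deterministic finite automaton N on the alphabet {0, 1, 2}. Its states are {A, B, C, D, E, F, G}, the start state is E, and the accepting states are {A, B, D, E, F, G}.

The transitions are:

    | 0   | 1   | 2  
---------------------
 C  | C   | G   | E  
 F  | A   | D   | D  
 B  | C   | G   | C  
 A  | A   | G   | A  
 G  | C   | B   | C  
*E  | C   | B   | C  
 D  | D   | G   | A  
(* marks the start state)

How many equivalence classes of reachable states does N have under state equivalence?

First remove the unreachable states {A,D,F}; 4 states remain.
Initial partition by acceptance: {B,E,G} | {C}.
No further refinement is possible. Final partition (2 blocks): {B,E,G} | {C}.

2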